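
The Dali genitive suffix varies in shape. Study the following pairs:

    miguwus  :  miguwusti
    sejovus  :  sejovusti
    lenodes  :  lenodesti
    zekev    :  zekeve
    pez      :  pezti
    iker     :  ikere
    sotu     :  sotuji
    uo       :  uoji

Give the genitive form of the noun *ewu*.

ewuji

The alternation tracks the final sound of the stem — -ti when the stem ends in a sibilant (*miguwus*, *sejovus*, *lenodes*, *pez*); -e when the stem ends in a non-sibilant consonant (*zekev*, *iker*); -ji when the stem ends in a vowel (*sotu*, *uo*).
The final sound of *ewu* is /u/, which is a vowel, so the suffix is -ji, giving *ewuji*.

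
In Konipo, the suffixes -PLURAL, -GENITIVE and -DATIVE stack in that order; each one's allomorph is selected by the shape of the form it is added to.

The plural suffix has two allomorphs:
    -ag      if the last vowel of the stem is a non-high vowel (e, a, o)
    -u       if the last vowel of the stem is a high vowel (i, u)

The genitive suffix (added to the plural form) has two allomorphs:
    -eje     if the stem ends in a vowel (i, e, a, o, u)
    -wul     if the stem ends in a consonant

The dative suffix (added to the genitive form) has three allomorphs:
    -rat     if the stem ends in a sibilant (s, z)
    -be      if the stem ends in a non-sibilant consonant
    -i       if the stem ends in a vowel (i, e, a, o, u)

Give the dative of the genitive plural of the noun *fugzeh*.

Since the last vowel of *fugzeh* is /e/ (a non-high vowel), it takes -ag, giving *fugzehag*.
Since the final sound of the plural form *fugzehag* is /g/ (a consonant), it takes -wul, giving *fugzehagwul*.
The final sound of the genitive form *fugzehagwul* is /l/, which is a non-sibilant consonant, so the dative suffix is -be, giving *fugzehagwulbe*.

fugzehagwulbe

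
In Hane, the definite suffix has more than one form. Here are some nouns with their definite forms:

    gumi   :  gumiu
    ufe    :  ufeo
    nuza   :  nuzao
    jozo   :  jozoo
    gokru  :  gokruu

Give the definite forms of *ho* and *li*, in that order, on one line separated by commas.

hoo, liu

Looking at the last vowel of each stem: -u when the last vowel of the stem is a high vowel (*gumi*, *gokru*); -o when the last vowel of the stem is a non-high vowel (*ufe*, *nuza*, *jozo*).
*ho*: last vowel = /o/, a non-high vowel → -o → *hoo*.
The last vowel of *li* is /i/, which is a high vowel, so the suffix is -u, giving *liu*.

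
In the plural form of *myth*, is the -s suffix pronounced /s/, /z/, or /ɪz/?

The stem *myth* ends in a voiceless non-sibilant consonant.
The plural suffix surfaces as /ɪz/ after sibilants, /s/ after other voiceless consonants, and /z/ after other voiced sounds.
So the plural -s on *myth* is pronounced /s/.

/s/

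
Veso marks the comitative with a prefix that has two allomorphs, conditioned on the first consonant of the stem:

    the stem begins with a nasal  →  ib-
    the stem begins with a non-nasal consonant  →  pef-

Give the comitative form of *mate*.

The first consonant of *mate* is /m/, which is a nasal, so the prefix is ib-, giving *ibmate*.

ibmate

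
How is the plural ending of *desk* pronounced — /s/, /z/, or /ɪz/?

The stem *desk* ends in a voiceless non-sibilant consonant.
The plural suffix surfaces as /ɪz/ after sibilants, /s/ after other voiceless consonants, and /z/ after other voiced sounds.
So the plural -s on *desk* is pronounced /s/.

/s/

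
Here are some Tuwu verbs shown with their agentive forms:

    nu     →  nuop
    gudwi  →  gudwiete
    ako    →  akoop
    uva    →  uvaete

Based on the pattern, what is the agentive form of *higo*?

The pattern is rounding harmony: -op when the last vowel of the stem is a rounded vowel (*nu*, *ako*); -ete when the last vowel of the stem is an unrounded vowel (*gudwi*, *uva*).
*higo*: last vowel = /o/, a rounded vowel → -op → *higoop*.

higoop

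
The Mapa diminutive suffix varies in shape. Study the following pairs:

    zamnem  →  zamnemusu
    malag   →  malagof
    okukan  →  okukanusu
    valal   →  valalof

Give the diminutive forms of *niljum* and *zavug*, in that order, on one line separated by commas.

niljumusu, zavugof

The pattern is nasality of the final consonant: -usu when the stem ends in a nasal (*zamnem*, *okukan*); -of when the stem ends in a non-nasal consonant (*malag*, *valal*).
Since the final consonant of *niljum* is /m/ (a nasal), it takes -usu, giving *niljumusu*.
The final consonant of *zavug* is /g/, which is non-nasal, so the suffix is -of, giving *zavugof*.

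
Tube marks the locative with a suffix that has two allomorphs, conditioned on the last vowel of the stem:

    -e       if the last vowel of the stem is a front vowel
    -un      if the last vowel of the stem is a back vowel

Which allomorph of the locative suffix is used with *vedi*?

*vedi*: last vowel = /i/, a front vowel → -e.

-e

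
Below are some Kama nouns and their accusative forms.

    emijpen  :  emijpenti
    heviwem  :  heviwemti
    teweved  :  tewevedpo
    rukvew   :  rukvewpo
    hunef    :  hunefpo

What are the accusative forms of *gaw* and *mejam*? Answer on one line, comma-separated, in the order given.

The alternation tracks the final consonant of the stem — -ti when the stem ends in a nasal (*emijpen*, *heviwem*); -po when the stem ends in a non-nasal consonant (*teweved*, *rukvew*, *hunef*).
Since the final consonant of *gaw* is /w/ (non-nasal), it takes -po, giving *gawpo*.
Since the final consonant of *mejam* is /m/ (a nasal), it takes -ti, giving *mejamti*.

gawpo, mejamti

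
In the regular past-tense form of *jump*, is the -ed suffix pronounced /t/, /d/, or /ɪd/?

/t/

The stem *jump* ends in a voiceless consonant other than /t/.
The -ed suffix is realized as /ɪd/ after /t, d/; as /t/ after other voiceless consonants; and as /d/ after other voiced sounds.
So -ed on *jump* is pronounced /t/.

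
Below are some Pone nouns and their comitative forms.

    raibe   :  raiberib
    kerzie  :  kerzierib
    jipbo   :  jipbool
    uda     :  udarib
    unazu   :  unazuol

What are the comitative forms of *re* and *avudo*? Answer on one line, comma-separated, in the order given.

The pattern is rounding harmony: -ol when the last vowel of the stem is a rounded vowel (*jipbo*, *unazu*); -rib when the last vowel of the stem is an unrounded vowel (*raibe*, *kerzie*, *uda*).
*re* — last vowel /e/ (an unrounded vowel) → -rib → *rerib*.
Since the last vowel of *avudo* is /o/ (a rounded vowel), it takes -ol, giving *avudool*.

rerib, avudool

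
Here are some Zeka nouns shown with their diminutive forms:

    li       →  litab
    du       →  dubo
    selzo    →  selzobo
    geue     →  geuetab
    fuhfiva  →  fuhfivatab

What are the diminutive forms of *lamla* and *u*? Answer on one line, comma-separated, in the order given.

The pattern is rounding harmony: -bo when the last vowel of the stem is a rounded vowel (*du*, *selzo*); -tab when the last vowel of the stem is an unrounded vowel (*li*, *geue*, *fuhfiva*).
Since the last vowel of *lamla* is /a/ (an unrounded vowel), it takes -tab, giving *lamlatab*.
Since the last vowel of *u* is /u/ (a rounded vowel), it takes -bo, giving *ubo*.

lamlatab, ubo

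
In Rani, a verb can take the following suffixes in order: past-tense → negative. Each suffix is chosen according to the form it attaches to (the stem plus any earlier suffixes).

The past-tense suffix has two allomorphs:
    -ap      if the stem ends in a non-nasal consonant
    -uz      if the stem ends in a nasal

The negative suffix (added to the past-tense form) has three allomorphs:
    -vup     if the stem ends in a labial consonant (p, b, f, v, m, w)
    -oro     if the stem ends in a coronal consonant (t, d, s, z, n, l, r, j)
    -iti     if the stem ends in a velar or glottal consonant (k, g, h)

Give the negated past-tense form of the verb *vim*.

vimuzoro

*vim*: final consonant = /m/, a nasal → -uz → *vimuz*.
Since the final consonant of the past-tense form *vimuz* is /z/ (coronal), it takes -oro, giving *vimuzoro*.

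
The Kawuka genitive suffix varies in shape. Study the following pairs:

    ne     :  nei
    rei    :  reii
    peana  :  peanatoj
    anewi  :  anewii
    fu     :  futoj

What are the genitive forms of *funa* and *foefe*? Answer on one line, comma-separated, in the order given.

Looking at the last vowel of each stem: -i when the last vowel of the stem is a front vowel (*ne*, *rei*, *anewi*); -toj when the last vowel of the stem is a back vowel (*peana*, *fu*).
The last vowel of *funa* is /a/, which is a back vowel, so the suffix is -toj, giving *funatoj*.
The last vowel of *foefe* is /e/, which is a front vowel, so the suffix is -i, giving *foefei*.

funatoj, foefei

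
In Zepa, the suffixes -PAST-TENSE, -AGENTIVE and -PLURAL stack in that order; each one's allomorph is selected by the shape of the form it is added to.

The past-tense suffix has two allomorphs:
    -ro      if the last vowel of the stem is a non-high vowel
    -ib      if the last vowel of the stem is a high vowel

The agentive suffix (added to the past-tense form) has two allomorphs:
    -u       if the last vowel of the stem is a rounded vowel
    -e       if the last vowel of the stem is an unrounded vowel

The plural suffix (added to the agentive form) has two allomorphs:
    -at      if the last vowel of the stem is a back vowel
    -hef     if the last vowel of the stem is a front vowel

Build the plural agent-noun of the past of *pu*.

*pu*: last vowel = /u/, a high vowel → -ib → *puib*.
The past-tense form *puib* — last vowel /i/ (an unrounded vowel) → -e → *puibe*.
The last vowel of the agentive form *puibe* is /e/, which is a front vowel, so the plural suffix is -hef, giving *puibehef*.

puibehef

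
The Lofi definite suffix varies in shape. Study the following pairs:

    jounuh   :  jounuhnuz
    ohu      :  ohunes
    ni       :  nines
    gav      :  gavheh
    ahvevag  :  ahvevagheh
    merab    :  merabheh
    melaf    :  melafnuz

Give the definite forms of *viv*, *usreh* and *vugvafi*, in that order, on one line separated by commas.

vivheh, usrehnuz, vugvafines

The suffix is conditioned by the final sound: -nuz when the stem ends in a voiceless consonant (*jounuh*, *melaf*); -heh when the stem ends in a voiced consonant (*gav*, *ahvevag*, *merab*); -nes when the stem ends in a vowel (*ohu*, *ni*).
*viv*: final sound = /v/, a voiced consonant → -heh → *vivheh*.
*usreh* — final sound /h/ (a voiceless consonant) → -nuz → *usrehnuz*.
The final sound of *vugvafi* is /i/, which is a vowel, so the suffix is -nes, giving *vugvafines*.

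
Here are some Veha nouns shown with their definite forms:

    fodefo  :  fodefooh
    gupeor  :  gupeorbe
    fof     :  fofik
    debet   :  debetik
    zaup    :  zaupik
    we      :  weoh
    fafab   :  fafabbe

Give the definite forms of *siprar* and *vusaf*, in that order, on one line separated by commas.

The suffix is conditioned by the final sound: -ik when the stem ends in a voiceless consonant (*fof*, *debet*, *zaup*); -be when the stem ends in a voiced consonant (*gupeor*, *fafab*); -oh when the stem ends in a vowel (*fodefo*, *we*).
The final sound of *siprar* is /r/, which is a voiced consonant, so the suffix is -be, giving *siprarbe*.
Since the final sound of *vusaf* is /f/ (a voiceless consonant), it takes -ik, giving *vusafik*.

siprarbe, vusafik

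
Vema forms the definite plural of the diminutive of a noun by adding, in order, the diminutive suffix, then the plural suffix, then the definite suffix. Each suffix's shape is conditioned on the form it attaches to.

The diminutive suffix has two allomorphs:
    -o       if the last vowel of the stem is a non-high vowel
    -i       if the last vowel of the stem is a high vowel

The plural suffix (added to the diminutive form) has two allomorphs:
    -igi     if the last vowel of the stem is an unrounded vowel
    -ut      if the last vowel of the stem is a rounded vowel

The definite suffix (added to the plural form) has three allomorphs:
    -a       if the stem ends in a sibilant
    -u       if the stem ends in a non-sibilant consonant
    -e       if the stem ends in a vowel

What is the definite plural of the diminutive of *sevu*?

sevuiigie

The last vowel of *sevu* is /u/, which is a high vowel, so the diminutive suffix is -i, giving *sevui*.
The diminutive form *sevui* — last vowel /i/ (an unrounded vowel) → -igi → *sevuiigi*.
The plural form *sevuiigi*: final sound = /i/, a vowel → -e → *sevuiigie*.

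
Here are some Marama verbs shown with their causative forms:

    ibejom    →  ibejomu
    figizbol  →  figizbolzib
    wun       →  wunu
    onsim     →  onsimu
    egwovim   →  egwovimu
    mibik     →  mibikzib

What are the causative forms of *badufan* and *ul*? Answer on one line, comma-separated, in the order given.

badufanu, ulzib

Looking at the final consonant of each stem: -u when the stem ends in a nasal (*ibejom*, *wun*, *onsim*, *egwovim*); -zib when the stem ends in a non-nasal consonant (*figizbol*, *mibik*).
*badufan*: final consonant = /n/, a nasal → -u → *badufanu*.
Since the final consonant of *ul* is /l/ (non-nasal), it takes -zib, giving *ulzib*.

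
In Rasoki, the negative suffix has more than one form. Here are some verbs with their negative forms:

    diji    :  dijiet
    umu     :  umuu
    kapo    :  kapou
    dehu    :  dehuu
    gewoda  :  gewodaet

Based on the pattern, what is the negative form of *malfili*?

malfiliet

Looking at the last vowel of each stem: -u when the last vowel of the stem is a rounded vowel (*umu*, *kapo*, *dehu*); -et when the last vowel of the stem is an unrounded vowel (*diji*, *gewoda*).
*malfili*: last vowel = /i/, an unrounded vowel → -et → *malfiliet*.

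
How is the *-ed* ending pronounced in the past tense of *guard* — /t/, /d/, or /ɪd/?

The stem *guard* ends in /t/ or /d/.
The -ed suffix is realized as /ɪd/ after /t, d/; as /t/ after other voiceless consonants; and as /d/ after other voiced sounds.
So -ed on *guard* is pronounced /ɪd/.

/ɪd/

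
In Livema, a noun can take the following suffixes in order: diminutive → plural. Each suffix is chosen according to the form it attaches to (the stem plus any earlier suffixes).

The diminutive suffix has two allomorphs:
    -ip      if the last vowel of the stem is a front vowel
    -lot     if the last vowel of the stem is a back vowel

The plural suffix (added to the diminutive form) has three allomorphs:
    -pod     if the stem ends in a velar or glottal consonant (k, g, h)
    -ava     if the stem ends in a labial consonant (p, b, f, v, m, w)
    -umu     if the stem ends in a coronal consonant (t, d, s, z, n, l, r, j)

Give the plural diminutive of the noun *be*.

*be* — last vowel /e/ (a front vowel) → -ip → *beip*.
The diminutive form *beip* — final consonant /p/ (labial) → -ava → *beipava*.

beipava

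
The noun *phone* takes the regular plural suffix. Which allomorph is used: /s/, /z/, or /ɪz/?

/z/

The stem *phone* ends in a voiced non-sibilant sound.
The plural suffix surfaces as /ɪz/ after sibilants, /s/ after other voiceless consonants, and /z/ after other voiced sounds.
So the plural -s on *phone* is pronounced /z/.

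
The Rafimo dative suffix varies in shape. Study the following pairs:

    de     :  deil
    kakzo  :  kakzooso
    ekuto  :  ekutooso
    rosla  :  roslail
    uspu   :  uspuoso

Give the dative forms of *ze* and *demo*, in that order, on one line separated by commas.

zeil, demooso

Looking at the last vowel of each stem: -oso when the last vowel of the stem is a rounded vowel (*kakzo*, *ekuto*, *uspu*); -il when the last vowel of the stem is an unrounded vowel (*de*, *rosla*).
*ze*: last vowel = /e/, an unrounded vowel → -il → *zeil*.
Since the last vowel of *demo* is /o/ (a rounded vowel), it takes -oso, giving *demooso*.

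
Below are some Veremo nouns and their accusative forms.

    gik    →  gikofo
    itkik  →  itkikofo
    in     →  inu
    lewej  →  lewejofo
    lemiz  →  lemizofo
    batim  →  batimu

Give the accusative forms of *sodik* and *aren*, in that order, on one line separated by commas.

The suffix is conditioned by the final consonant: -u when the stem ends in a nasal (*in*, *batim*); -ofo when the stem ends in a non-nasal consonant (*gik*, *itkik*, *lewej*, *lemiz*).
The final consonant of *sodik* is /k/, which is non-nasal, so the suffix is -ofo, giving *sodikofo*.
The final consonant of *aren* is /n/, which is a nasal, so the suffix is -u, giving *arenu*.

sodikofo, arenu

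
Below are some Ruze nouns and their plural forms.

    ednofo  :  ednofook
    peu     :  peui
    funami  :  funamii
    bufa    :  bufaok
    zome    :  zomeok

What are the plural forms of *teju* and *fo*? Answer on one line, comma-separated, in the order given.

tejui, fook

The alternation tracks the last vowel of the stem — -i when the last vowel of the stem is a high vowel (*peu*, *funami*); -ok when the last vowel of the stem is a non-high vowel (*ednofo*, *bufa*, *zome*).
The last vowel of *teju* is /u/, which is a high vowel, so the suffix is -i, giving *tejui*.
The last vowel of *fo* is /o/, which is a non-high vowel, so the suffix is -ok, giving *fook*.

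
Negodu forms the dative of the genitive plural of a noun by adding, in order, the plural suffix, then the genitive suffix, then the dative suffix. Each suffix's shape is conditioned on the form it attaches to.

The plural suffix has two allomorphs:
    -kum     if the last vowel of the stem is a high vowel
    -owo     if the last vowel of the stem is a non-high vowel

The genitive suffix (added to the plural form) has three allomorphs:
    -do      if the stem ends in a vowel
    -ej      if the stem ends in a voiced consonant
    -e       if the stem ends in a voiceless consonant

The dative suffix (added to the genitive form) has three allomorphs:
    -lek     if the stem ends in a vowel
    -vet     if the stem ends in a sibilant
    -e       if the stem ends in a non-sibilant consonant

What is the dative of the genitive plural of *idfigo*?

Since the last vowel of *idfigo* is /o/ (a non-high vowel), it takes -owo, giving *idfigoowo*.
The final sound of the plural form *idfigoowo* is /o/, which is a vowel, so the genitive suffix is -do, giving *idfigoowodo*.
Since the final sound of the genitive form *idfigoowodo* is /o/ (a vowel), it takes -lek, giving *idfigoowodolek*.

idfigoowodolek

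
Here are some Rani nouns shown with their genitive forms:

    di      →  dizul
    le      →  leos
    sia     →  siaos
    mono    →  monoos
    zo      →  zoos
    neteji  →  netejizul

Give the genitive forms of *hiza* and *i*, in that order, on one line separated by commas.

The suffix is conditioned by the last vowel: -zul when the last vowel of the stem is a high vowel (*di*, *neteji*); -os when the last vowel of the stem is a non-high vowel (*le*, *sia*, *mono*, *zo*).
Since the last vowel of *hiza* is /a/ (a non-high vowel), it takes -os, giving *hizaos*.
*i*: last vowel = /i/, a high vowel → -zul → *izul*.

hizaos, izul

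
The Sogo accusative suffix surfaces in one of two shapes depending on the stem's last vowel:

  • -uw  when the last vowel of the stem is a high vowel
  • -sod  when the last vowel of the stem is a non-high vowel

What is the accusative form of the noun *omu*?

omuuw

*omu*: last vowel = /u/, a high vowel → -uw → *omuuw*.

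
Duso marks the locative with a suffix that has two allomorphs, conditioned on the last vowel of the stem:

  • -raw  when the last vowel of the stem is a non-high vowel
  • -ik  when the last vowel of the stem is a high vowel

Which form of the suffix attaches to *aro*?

-raw

The last vowel of *aro* is /o/, which is a non-high vowel, so the suffix is -raw.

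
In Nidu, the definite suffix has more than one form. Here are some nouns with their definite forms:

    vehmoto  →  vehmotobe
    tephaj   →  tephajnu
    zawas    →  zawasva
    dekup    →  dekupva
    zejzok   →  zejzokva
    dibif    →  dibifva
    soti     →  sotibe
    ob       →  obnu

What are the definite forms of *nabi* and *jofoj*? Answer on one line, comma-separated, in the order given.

The suffix is conditioned by the final sound: -va when the stem ends in a voiceless consonant (*zawas*, *dekup*, *zejzok*, *dibif*); -nu when the stem ends in a voiced consonant (*tephaj*, *ob*); -be when the stem ends in a vowel (*vehmoto*, *soti*).
The final sound of *nabi* is /i/, which is a vowel, so the suffix is -be, giving *nabibe*.
*jofoj*: final sound = /j/, a voiced consonant → -nu → *jofojnu*.

nabibe, jofojnu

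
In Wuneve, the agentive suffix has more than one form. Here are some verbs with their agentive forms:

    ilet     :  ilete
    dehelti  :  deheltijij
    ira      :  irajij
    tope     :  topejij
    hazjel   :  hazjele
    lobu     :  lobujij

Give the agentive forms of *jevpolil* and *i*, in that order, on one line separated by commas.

Looking at the final sound of each stem: -e when the stem ends in a consonant (*ilet*, *hazjel*); -jij when the stem ends in a vowel (*dehelti*, *ira*, *tope*, *lobu*).
Since the final sound of *jevpolil* is /l/ (a consonant), it takes -e, giving *jevpolile*.
*i*: final sound = /i/, a vowel → -jij → *ijij*.

jevpolile, ijij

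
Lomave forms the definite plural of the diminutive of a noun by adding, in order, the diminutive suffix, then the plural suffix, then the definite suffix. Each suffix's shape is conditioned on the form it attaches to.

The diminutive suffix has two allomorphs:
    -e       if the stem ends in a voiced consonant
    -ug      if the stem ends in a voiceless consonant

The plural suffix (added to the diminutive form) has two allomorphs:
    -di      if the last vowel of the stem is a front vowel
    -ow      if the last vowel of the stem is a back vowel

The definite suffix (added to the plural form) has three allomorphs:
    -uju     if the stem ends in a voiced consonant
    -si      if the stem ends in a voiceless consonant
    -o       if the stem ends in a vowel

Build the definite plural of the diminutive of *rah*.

rahugowuju

*rah*: final consonant = /h/, voiceless → -ug → *rahug*.
Since the last vowel of the diminutive form *rahug* is /u/ (a back vowel), it takes -ow, giving *rahugow*.
The plural form *rahugow* — final sound /w/ (a voiced consonant) → -uju → *rahugowuju*.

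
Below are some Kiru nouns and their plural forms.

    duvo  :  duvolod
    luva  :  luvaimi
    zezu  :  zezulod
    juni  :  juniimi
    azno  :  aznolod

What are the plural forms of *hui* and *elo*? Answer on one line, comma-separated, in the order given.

huiimi, elolod

Looking at the last vowel of each stem: -lod when the last vowel of the stem is a rounded vowel (*duvo*, *zezu*, *azno*); -imi when the last vowel of the stem is an unrounded vowel (*luva*, *juni*).
*hui* — last vowel /i/ (an unrounded vowel) → -imi → *huiimi*.
The last vowel of *elo* is /o/, which is a rounded vowel, so the suffix is -lod, giving *elolod*.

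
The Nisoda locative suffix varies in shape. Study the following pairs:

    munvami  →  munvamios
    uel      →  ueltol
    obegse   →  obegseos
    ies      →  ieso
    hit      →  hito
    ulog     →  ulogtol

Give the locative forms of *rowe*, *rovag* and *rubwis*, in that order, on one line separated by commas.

roweos, rovagtol, rubwiso

The pattern is voicing of the final sound: -o when the stem ends in a voiceless consonant (*ies*, *hit*); -tol when the stem ends in a voiced consonant (*uel*, *ulog*); -os when the stem ends in a vowel (*munvami*, *obegse*).
*rowe*: final sound = /e/, a vowel → -os → *roweos*.
Since the final sound of *rovag* is /g/ (a voiced consonant), it takes -tol, giving *rovagtol*.
*rubwis*: final sound = /s/, a voiceless consonant → -o → *rubwiso*.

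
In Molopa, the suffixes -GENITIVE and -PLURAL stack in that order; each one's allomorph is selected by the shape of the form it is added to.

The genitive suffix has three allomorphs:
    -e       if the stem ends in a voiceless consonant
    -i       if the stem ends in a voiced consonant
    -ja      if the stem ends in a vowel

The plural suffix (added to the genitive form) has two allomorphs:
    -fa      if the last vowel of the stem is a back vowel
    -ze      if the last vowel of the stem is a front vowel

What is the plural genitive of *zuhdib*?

Since the final sound of *zuhdib* is /b/ (a voiced consonant), it takes -i, giving *zuhdibi*.
The genitive form *zuhdibi*: last vowel = /i/, a front vowel → -ze → *zuhdibize*.

zuhdibize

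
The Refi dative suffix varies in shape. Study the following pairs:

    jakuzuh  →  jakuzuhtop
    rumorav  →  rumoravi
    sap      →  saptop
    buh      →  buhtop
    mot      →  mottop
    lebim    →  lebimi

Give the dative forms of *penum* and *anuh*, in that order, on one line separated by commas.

penumi, anuhtop

The alternation tracks the final consonant of the stem — -top when the stem ends in a voiceless consonant (*jakuzuh*, *sap*, *buh*, *mot*); -i when the stem ends in a voiced consonant (*rumorav*, *lebim*).
Since the final consonant of *penum* is /m/ (voiced), it takes -i, giving *penumi*.
*anuh* — final consonant /h/ (voiceless) → -top → *anuhtop*.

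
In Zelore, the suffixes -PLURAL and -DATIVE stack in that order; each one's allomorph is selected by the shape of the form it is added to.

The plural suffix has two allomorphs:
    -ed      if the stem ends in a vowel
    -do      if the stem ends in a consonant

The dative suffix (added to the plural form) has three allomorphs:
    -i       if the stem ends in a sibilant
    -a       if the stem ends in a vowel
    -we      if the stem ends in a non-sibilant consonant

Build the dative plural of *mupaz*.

The final sound of *mupaz* is /z/, which is a consonant, so the plural suffix is -do, giving *mupazdo*.
The plural form *mupazdo*: final sound = /o/, a vowel → -a → *mupazdoa*.

mupazdoa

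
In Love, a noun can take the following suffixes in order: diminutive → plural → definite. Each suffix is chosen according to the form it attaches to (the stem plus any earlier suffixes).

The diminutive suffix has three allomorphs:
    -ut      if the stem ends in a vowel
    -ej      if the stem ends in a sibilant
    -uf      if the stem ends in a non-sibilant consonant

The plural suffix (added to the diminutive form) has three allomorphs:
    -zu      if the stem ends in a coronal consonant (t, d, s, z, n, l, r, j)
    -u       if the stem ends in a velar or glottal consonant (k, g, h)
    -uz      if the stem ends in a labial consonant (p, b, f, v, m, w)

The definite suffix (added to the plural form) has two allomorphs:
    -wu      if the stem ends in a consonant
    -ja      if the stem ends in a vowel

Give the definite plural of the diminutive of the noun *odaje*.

odajeutzuja

The final sound of *odaje* is /e/, which is a vowel, so the diminutive suffix is -ut, giving *odajeut*.
The diminutive form *odajeut* — final consonant /t/ (coronal) → -zu → *odajeutzu*.
Since the final sound of the plural form *odajeutzu* is /u/ (a vowel), it takes -ja, giving *odajeutzuja*.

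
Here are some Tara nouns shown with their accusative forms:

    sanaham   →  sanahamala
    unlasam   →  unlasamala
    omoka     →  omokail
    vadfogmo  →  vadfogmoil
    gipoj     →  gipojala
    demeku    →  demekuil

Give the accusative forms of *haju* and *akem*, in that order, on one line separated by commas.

The alternation tracks the final sound of the stem — -ala when the stem ends in a consonant (*sanaham*, *unlasam*, *gipoj*); -il when the stem ends in a vowel (*omoka*, *vadfogmo*, *demeku*).
The final sound of *haju* is /u/, which is a vowel, so the suffix is -il, giving *hajuil*.
Since the final sound of *akem* is /m/ (a consonant), it takes -ala, giving *akemala*.

hajuil, akemala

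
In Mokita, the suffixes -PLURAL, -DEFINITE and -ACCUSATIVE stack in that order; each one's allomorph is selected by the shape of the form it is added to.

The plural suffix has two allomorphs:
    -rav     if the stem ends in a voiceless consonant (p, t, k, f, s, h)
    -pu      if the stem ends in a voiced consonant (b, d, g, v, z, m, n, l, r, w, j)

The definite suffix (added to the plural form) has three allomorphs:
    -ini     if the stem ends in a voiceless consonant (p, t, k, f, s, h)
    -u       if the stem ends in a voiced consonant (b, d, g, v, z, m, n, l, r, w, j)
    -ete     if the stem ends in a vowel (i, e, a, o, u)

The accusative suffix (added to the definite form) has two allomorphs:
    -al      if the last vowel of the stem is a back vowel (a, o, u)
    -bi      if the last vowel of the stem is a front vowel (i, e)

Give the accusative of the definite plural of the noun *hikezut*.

hikezutravual

*hikezut*: final consonant = /t/, voiceless → -rav → *hikezutrav*.
The plural form *hikezutrav*: final sound = /v/, a voiced consonant → -u → *hikezutravu*.
The definite form *hikezutravu*: last vowel = /u/, a back vowel → -al → *hikezutravual*.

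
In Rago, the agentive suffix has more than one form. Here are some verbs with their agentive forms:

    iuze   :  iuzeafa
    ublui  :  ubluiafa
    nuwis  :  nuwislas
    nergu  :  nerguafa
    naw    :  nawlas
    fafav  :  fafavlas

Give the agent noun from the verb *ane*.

aneafa

The pattern is consonant vs. vowel: -las when the stem ends in a consonant (*nuwis*, *naw*, *fafav*); -afa when the stem ends in a vowel (*iuze*, *ublui*, *nergu*).
Since the final sound of *ane* is /e/ (a vowel), it takes -afa, giving *aneafa*.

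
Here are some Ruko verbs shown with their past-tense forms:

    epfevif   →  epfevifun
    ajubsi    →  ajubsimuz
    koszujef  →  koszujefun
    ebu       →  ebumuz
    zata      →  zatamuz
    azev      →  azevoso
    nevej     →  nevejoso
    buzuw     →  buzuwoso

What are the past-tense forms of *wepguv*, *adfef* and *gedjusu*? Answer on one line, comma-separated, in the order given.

wepguvoso, adfefun, gedjusumuz

Looking at the final sound of each stem: -un when the stem ends in a voiceless consonant (*epfevif*, *koszujef*); -oso when the stem ends in a voiced consonant (*azev*, *nevej*, *buzuw*); -muz when the stem ends in a vowel (*ajubsi*, *ebu*, *zata*).
Since the final sound of *wepguv* is /v/ (a voiced consonant), it takes -oso, giving *wepguvoso*.
The final sound of *adfef* is /f/, which is a voiceless consonant, so the suffix is -un, giving *adfefun*.
*gedjusu* — final sound /u/ (a vowel) → -muz → *gedjusumuz*.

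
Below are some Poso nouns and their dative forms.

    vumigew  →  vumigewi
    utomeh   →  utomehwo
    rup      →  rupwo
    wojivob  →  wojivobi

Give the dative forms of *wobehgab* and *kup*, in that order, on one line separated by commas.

The pattern is voicing of the final consonant: -wo when the stem ends in a voiceless consonant (*utomeh*, *rup*); -i when the stem ends in a voiced consonant (*vumigew*, *wojivob*).
*wobehgab* — final consonant /b/ (voiced) → -i → *wobehgabi*.
*kup* — final consonant /p/ (voiceless) → -wo → *kupwo*.

wobehgabi, kupwo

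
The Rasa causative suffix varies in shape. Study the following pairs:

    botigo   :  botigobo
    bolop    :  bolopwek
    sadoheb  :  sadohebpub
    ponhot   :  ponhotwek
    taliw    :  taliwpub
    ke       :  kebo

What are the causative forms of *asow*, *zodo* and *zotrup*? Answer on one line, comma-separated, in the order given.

asowpub, zodobo, zotrupwek

The alternation tracks the final sound of the stem — -wek when the stem ends in a voiceless consonant (*bolop*, *ponhot*); -pub when the stem ends in a voiced consonant (*sadoheb*, *taliw*); -bo when the stem ends in a vowel (*botigo*, *ke*).
*asow*: final sound = /w/, a voiced consonant → -pub → *asowpub*.
*zodo* — final sound /o/ (a vowel) → -bo → *zodobo*.
*zotrup* — final sound /p/ (a voiceless consonant) → -wek → *zotrupwek*.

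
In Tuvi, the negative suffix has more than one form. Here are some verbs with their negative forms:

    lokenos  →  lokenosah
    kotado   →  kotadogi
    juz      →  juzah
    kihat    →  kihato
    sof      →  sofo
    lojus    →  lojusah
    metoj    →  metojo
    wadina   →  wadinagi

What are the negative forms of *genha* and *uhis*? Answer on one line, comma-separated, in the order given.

The suffix is conditioned by the final sound: -ah when the stem ends in a sibilant (*lokenos*, *juz*, *lojus*); -o when the stem ends in a non-sibilant consonant (*kihat*, *sof*, *metoj*); -gi when the stem ends in a vowel (*kotado*, *wadina*).
*genha* — final sound /a/ (a vowel) → -gi → *genhagi*.
*uhis* — final sound /s/ (a sibilant) → -ah → *uhisah*.

genhagi, uhisah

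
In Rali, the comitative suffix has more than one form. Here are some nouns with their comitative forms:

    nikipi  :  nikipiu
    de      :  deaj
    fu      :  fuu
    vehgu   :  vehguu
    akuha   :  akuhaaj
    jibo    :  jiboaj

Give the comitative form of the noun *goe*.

The suffix is conditioned by the last vowel: -u when the last vowel of the stem is a high vowel (*nikipi*, *fu*, *vehgu*); -aj when the last vowel of the stem is a non-high vowel (*de*, *akuha*, *jibo*).
The last vowel of *goe* is /e/, which is a non-high vowel, so the suffix is -aj, giving *goeaj*.

goeaj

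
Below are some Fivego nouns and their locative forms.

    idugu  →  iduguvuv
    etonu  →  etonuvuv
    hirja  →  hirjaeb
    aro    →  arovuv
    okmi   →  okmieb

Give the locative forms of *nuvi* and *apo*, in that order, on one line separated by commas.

Looking at the last vowel of each stem: -vuv when the last vowel of the stem is a rounded vowel (*idugu*, *etonu*, *aro*); -eb when the last vowel of the stem is an unrounded vowel (*hirja*, *okmi*).
The last vowel of *nuvi* is /i/, which is an unrounded vowel, so the suffix is -eb, giving *nuvieb*.
The last vowel of *apo* is /o/, which is a rounded vowel, so the suffix is -vuv, giving *apovuv*.

nuvieb, apovuv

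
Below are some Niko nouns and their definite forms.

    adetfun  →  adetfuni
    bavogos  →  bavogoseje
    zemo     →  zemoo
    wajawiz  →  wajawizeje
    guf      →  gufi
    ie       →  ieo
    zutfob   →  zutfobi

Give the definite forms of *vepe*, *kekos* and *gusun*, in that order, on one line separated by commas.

vepeo, kekoseje, gusuni

The pattern is sibilance of the final sound: -eje when the stem ends in a sibilant (*bavogos*, *wajawiz*); -i when the stem ends in a non-sibilant consonant (*adetfun*, *guf*, *zutfob*); -o when the stem ends in a vowel (*zemo*, *ie*).
The final sound of *vepe* is /e/, which is a vowel, so the suffix is -o, giving *vepeo*.
*kekos*: final sound = /s/, a sibilant → -eje → *kekoseje*.
Since the final sound of *gusun* is /n/ (a non-sibilant consonant), it takes -i, giving *gusuni*.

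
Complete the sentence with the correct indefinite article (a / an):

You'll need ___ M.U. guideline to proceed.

The indefinite article is chosen by the initial *sound* of the following word, not its spelling.
The initialism *M.U.* is read letter by letter; the first letter, M, is pronounced /ɛm/, which begins with a vowel sound.
So the article is *an*: You'll need an M.U. guideline to proceed.

an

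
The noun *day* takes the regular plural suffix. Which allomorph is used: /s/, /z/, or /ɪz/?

The stem *day* ends in a voiced non-sibilant sound.
The plural suffix surfaces as /ɪz/ after sibilants, /s/ after other voiceless consonants, and /z/ after other voiced sounds.
So the plural -s on *day* is pronounced /z/.

/z/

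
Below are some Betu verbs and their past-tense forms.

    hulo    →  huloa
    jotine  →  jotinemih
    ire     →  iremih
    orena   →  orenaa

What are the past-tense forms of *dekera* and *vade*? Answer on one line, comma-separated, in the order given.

dekeraa, vademih

Looking at the last vowel of each stem: -mih when the last vowel of the stem is a front vowel (*jotine*, *ire*); -a when the last vowel of the stem is a back vowel (*hulo*, *orena*).
The last vowel of *dekera* is /a/, which is a back vowel, so the suffix is -a, giving *dekeraa*.
The last vowel of *vade* is /e/, which is a front vowel, so the suffix is -mih, giving *vademih*.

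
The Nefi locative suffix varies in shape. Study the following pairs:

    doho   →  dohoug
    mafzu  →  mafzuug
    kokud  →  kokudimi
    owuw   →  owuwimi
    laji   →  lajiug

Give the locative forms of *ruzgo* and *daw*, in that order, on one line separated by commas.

ruzgoug, dawimi

Looking at the final sound of each stem: -imi when the stem ends in a consonant (*kokud*, *owuw*); -ug when the stem ends in a vowel (*doho*, *mafzu*, *laji*).
*ruzgo*: final sound = /o/, a vowel → -ug → *ruzgoug*.
*daw*: final sound = /w/, a consonant → -imi → *dawimi*.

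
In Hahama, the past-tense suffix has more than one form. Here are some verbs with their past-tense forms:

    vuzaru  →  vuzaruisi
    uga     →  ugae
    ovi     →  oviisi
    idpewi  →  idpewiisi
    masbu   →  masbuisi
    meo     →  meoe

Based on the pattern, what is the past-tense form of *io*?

ioe

The alternation tracks the last vowel of the stem — -isi when the last vowel of the stem is a high vowel (*vuzaru*, *ovi*, *idpewi*, *masbu*); -e when the last vowel of the stem is a non-high vowel (*uga*, *meo*).
The last vowel of *io* is /o/, which is a non-high vowel, so the suffix is -e, giving *ioe*.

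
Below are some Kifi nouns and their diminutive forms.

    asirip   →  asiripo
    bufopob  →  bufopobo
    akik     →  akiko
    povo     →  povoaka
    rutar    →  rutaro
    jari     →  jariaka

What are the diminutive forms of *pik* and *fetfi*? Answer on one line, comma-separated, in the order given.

piko, fetfiaka

The suffix is conditioned by the final sound: -o when the stem ends in a consonant (*asirip*, *bufopob*, *akik*, *rutar*); -aka when the stem ends in a vowel (*povo*, *jari*).
The final sound of *pik* is /k/, which is a consonant, so the suffix is -o, giving *piko*.
Since the final sound of *fetfi* is /i/ (a vowel), it takes -aka, giving *fetfiaka*.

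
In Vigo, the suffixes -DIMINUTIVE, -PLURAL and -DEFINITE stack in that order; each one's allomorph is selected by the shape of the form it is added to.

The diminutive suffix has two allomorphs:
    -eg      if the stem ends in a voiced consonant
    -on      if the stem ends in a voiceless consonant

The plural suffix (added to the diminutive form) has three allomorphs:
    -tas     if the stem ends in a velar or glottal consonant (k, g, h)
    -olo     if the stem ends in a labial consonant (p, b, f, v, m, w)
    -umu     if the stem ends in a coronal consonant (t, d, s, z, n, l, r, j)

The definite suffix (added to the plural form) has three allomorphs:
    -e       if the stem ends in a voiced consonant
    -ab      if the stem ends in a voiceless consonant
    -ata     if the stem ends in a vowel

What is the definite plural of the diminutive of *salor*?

saloregtasab

*salor*: final consonant = /r/, voiced → -eg → *saloreg*.
The diminutive form *saloreg*: final consonant = /g/, velar/glottal → -tas → *saloregtas*.
The final sound of the plural form *saloregtas* is /s/, which is a voiceless consonant, so the definite suffix is -ab, giving *saloregtasab*.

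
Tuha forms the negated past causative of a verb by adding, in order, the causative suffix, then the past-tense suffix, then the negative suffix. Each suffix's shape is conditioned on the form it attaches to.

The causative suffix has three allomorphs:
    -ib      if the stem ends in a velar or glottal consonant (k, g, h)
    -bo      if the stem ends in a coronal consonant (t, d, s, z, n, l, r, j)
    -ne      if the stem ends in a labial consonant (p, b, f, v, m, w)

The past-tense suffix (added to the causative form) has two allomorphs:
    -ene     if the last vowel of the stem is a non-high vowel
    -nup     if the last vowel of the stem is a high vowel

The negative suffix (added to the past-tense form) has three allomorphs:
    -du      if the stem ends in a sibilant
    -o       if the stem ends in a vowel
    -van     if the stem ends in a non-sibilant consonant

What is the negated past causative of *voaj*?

voajboeneo

*voaj* — final consonant /j/ (coronal) → -bo → *voajbo*.
Since the last vowel of the causative form *voajbo* is /o/ (a non-high vowel), it takes -ene, giving *voajboene*.
The past-tense form *voajboene*: final sound = /e/, a vowel → -o → *voajboeneo*.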